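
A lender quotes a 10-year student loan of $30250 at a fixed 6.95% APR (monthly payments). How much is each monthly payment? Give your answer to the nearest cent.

$350.45

Monthly rate = 6.95%/12 = 0.0057917; payment = 30,250 × 0.0057917 / (1 − (1+0.0057917)^−120) = $350.45.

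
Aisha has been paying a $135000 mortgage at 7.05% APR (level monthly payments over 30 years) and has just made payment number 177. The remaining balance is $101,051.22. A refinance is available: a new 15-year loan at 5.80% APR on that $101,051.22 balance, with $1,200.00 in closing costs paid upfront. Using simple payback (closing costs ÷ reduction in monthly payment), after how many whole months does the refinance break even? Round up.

20 months

Current payment = 135,000 × 7.05%/12 / (1 − (1+0.0058750)^−360) = $902.70.
Refinanced payment = 101,051.22 × 0.0048333 / (1 − (1+0.0048333)^−180) = $841.85.
Monthly savings = $902.70 − $841.85 = $60.85.
Break-even = $1,200.00 / $60.85 = 19.72 → 20 months.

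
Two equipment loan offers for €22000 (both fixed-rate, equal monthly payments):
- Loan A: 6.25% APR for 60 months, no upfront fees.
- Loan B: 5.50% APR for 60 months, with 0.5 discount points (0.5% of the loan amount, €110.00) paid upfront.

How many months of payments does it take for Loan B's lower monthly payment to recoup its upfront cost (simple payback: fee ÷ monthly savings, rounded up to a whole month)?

15 months

Loan A: monthly rate = 6.25%/12 = 0.0052083; payment = 22,000 × 0.0052083 / (1 − (1+0.0052083)^−60) = €427.88.
Loan B: at 5.50% the monthly rate is 0.0045833, so the payment is 22,000 × 0.0045833 / (1 − 1.0045833^−60) = €420.23.
Monthly savings = €427.88 − €420.23 = €7.65.
Break-even = €110.00 / €7.65 = 14.38 → 15 months.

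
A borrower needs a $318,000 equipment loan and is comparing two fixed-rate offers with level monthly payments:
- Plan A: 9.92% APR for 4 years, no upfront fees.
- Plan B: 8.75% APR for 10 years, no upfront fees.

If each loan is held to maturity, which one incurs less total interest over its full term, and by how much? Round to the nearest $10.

Plan A by $91,700

Plan A: monthly rate = 9.92%/12 = 0.0082667; payment = 318,000 × 0.0082667 / (1 − (1+0.0082667)^−48) = $8,053.09.
Total interest on Plan A = 48 × $8,053.09 − $318,000 = $68,548.32.
Plan B: at 8.75% the monthly rate is 0.0072917, so the payment is 318,000 × 0.0072917 / (1 − 1.0072917^−120) = $3,985.39.
Total interest on Plan B = 120 × $3,985.39 − $318,000 = $160,246.80.
Plan A is lower by $91,698.48.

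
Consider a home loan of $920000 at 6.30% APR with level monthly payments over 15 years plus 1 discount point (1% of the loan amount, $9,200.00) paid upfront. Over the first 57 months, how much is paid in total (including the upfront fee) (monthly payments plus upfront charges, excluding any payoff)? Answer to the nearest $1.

At 6.30% the monthly rate is 0.0052500, so the payment is 920,000 × 0.0052500 / (1 − 1.0052500^−180) = $7,913.38.
Total outlay = 57 × $7,913.38 + $9,200.00 = $460,262.66.

$460,263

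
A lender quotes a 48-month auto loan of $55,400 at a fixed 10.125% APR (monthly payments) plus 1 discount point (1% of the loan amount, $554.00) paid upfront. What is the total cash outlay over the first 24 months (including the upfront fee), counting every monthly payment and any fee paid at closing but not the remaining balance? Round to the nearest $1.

$34,356

At 10.125% the monthly rate is 0.0084375, so the payment is 55,400 × 0.0084375 / (1 − 1.0084375^−48) = $1,408.42.
Total outlay = 24 × $1,408.42 + $554.00 = $34,356.08.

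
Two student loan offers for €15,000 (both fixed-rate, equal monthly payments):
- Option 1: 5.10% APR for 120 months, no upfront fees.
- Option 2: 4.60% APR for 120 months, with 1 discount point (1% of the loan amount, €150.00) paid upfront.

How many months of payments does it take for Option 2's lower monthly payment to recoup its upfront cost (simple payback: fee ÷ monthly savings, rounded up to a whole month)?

Option 1: monthly rate = 5.1%/12 = 0.0042500; payment = 15,000 × 0.0042500 / (1 − (1+0.0042500)^−120) = €159.83.
Option 2: at 4.60% the monthly rate is 0.0038333, so the payment is 15,000 × 0.0038333 / (1 − 1.0038333^−120) = €156.18.
Monthly savings = €159.83 − €156.18 = €3.65.
Break-even = €150.00 / €3.65 = 41.10 → 42 months.

42 months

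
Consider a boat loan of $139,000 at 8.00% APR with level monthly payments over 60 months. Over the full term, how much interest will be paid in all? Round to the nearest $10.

Monthly rate = 8%/12 = 0.0066667; payment = 139,000 × 0.0066667 / (1 − (1+0.0066667)^−60) = $2,818.42.
Total paid = 60 × $2,818.42 = $169,105.20; interest = $169,105.20 − $139,000 = $30,105.20.

$30,110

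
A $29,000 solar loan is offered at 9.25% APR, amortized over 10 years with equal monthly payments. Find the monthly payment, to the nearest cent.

At 9.25% the monthly rate is 0.0077083, so the payment is 29,000 × 0.0077083 / (1 − 1.0077083^−120) = $371.29.

$371.29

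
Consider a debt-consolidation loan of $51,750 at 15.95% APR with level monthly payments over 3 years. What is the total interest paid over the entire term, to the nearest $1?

Monthly rate = 15.95%/12 = 0.0132917; payment = 51,750 × 0.0132917 / (1 − (1+0.0132917)^−36) = $1,818.10.
Total paid = 36 × $1,818.10 = $65,451.60; interest = $65,451.60 − $51,750 = $13,701.60.

$13,702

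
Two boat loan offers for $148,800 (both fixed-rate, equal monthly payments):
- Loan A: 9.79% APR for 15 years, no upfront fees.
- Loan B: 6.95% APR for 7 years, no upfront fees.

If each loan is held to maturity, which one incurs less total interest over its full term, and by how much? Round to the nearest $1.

Loan B by $96,050

Loan A: at 9.79% the monthly rate is 0.0081583, so the payment is 148,800 × 0.0081583 / (1 − 1.0081583^−180) = $1,579.95.
Total interest on Loan A = 180 × $1,579.95 − $148,800 = $135,591.00.
Loan B: monthly rate = 6.95%/12 = 0.0057917; payment = 148,800 × 0.0057917 / (1 − (1+0.0057917)^−84) = $2,242.16.
Total interest on Loan B = 84 × $2,242.16 − $148,800 = $39,541.44.
Loan B is lower by $96,049.56.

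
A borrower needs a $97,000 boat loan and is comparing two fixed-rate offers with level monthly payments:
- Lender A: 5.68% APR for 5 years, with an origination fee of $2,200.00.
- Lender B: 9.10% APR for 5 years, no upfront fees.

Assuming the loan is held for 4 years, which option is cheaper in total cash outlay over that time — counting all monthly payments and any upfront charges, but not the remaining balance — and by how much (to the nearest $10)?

Lender A by $5,350

Lender A: monthly rate = 5.68%/12 = 0.0047333; payment = 97,000 × 0.0047333 / (1 − (1+0.0047333)^−60) = $1,860.88.
Lender B: at 9.10% the monthly rate is 0.0075833, so the payment is 97,000 × 0.0075833 / (1 − 1.0075833^−60) = $2,018.27.
Over 48 months: Lender A costs 48 × $1,860.88 + $2,200.00 = $91,522.24; Lender B costs 48 × $2,018.27 = $96,876.96.
Lender A is cheaper by $96,876.96 − $91,522.24 = $5,354.72.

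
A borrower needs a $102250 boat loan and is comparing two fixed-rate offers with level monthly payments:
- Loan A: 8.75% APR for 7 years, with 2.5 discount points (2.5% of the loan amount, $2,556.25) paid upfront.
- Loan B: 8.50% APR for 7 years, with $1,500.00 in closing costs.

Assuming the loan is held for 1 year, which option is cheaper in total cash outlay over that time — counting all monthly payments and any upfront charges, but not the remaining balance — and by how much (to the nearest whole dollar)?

Loan A: at 8.75% the monthly rate is 0.0072917, so the payment is 102,250 × 0.0072917 / (1 − 1.0072917^−84) = $1,632.16.
Loan B: at 8.50% the monthly rate is 0.0070833, so the payment is 102,250 × 0.0070833 / (1 − 1.0070833^−84) = $1,619.28.
Over 12 months: Loan A costs 12 × $1,632.16 + $2,556.25 = $22,142.17; Loan B costs 12 × $1,619.28 + $1,500.00 = $20,931.36.
Loan B is cheaper by $22,142.17 − $20,931.36 = $1,210.81.

Loan B by $1,211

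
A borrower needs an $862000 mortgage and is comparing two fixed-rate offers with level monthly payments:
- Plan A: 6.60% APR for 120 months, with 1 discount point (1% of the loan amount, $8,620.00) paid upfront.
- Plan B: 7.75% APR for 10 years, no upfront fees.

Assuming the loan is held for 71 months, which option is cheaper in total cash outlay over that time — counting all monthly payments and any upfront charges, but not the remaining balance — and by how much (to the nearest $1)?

Plan A: at 6.60% the monthly rate is 0.0055000, so the payment is 862,000 × 0.0055000 / (1 − 1.0055000^−120) = $9,831.75.
Plan B: at 7.75% the monthly rate is 0.0064583, so the payment is 862,000 × 0.0064583 / (1 − 1.0064583^−120) = $10,344.92.
Over 71 months: Plan A costs 71 × $9,831.75 + $8,620.00 = $706,674.25; Plan B costs 71 × $10,344.92 = $734,489.32.
Plan A is cheaper by $734,489.32 − $706,674.25 = $27,815.07.

Plan A by $27,815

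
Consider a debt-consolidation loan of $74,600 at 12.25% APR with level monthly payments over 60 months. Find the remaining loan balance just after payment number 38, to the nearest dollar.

With monthly rate i = 12.25%/12 = 0.0102083, the balance after k of n payments is P · [(1+i)^n − (1+i)^k] / [(1+i)^n − 1].
(1+0.0102083)^60 = 1.83931793 and (1+0.0102083)^38 = 1.47101119, so the balance is 74,600 × (1.83931793 − 1.47101119) / (1.83931793 − 1) = $32,735.73.

$32,736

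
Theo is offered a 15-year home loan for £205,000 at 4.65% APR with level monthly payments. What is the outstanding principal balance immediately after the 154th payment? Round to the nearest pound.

£39,105

With monthly rate i = 4.65%/12 = 0.0038750, the balance after k of n payments is P · [(1+i)^n − (1+i)^k] / [(1+i)^n − 1].
(1+0.0038750)^180 = 2.00601883 and (1+0.0038750)^154 = 1.81411324, so the balance is 205,000 × (2.00601883 − 1.81411324) / (2.00601883 − 1) = £39,105.28.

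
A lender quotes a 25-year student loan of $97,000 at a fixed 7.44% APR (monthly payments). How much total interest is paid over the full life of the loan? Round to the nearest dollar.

At 7.44% the monthly rate is 0.0062000, so the payment is 97,000 × 0.0062000 / (1 − 1.0062000^−300) = $713.04.
Total paid = 300 × $713.04 = $213,912.00; interest = $213,912.00 − $97,000 = $116,912.00.

$116,912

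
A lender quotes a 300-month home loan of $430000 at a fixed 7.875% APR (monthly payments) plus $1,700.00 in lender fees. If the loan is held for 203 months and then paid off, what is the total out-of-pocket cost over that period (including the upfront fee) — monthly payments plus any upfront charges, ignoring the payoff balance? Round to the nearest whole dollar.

Monthly rate = 7.875%/12 = 0.0065625; payment = 430,000 × 0.0065625 / (1 − (1+0.0065625)^−300) = $3,283.28.
Total outlay = 203 × $3,283.28 + $1,700.00 = $668,205.84.

$668,206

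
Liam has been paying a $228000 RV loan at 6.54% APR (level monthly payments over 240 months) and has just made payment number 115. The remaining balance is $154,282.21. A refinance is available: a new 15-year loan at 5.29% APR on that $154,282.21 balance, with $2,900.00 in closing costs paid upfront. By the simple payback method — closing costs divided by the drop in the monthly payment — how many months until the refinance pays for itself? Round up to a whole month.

Current payment = 228,000 × 6.54%/12 / (1 − (1+0.0054500)^−240) = $1,705.28.
Refinanced payment = 154,282.21 × 0.0044083 / (1 − (1+0.0044083)^−180) = $1,243.49.
Monthly savings = $1,705.28 − $1,243.49 = $461.79.
Break-even = $2,900.00 / $461.79 = 6.28 → 7 months.

7 months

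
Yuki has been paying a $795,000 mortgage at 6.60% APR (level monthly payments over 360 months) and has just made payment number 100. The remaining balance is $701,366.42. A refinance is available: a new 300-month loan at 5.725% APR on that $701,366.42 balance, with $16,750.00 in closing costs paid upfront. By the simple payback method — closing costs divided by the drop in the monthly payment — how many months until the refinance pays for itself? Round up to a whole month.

Current payment = 795,000 × 6.6%/12 / (1 − (1+0.0055000)^−360) = $5,077.34.
Refinanced payment = 701,366.42 × 0.0047708 / (1 − (1+0.0047708)^−300) = $4,401.75.
Monthly savings = $5,077.34 − $4,401.75 = $675.59.
Break-even = $16,750.00 / $675.59 = 24.79 → 25 months.

25 months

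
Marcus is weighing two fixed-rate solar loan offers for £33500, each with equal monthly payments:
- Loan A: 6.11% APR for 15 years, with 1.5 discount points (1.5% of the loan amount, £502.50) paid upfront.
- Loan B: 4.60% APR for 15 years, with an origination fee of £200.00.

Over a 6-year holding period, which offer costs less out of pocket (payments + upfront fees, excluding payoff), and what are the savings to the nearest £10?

Loan A: at 6.11% the monthly rate is 0.0050917, so the payment is 33,500 × 0.0050917 / (1 − 1.0050917^−180) = £284.69.
Loan B: at 4.60% the monthly rate is 0.0038333, so the payment is 33,500 × 0.0038333 / (1 − 1.0038333^−180) = £257.99.
Over 72 months: Loan A costs 72 × £284.69 + £502.50 = £21,000.18; Loan B costs 72 × £257.99 + £200.00 = £18,775.28.
Loan B is cheaper by £21,000.18 − £18,775.28 = £2,224.90.

Loan B by £2,220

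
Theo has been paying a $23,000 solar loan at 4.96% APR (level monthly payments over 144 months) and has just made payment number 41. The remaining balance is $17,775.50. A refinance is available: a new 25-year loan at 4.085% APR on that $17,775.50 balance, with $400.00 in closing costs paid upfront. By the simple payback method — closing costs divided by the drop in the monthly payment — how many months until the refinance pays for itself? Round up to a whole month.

4 months

Current payment = 23,000 × 4.96%/12 / (1 − (1+0.0041333)^−144) = $212.26.
Refinanced payment = 17,775.50 × 0.0034042 / (1 − (1+0.0034042)^−300) = $94.66.
Monthly savings = $212.26 − $94.66 = $117.60.
Break-even = $400.00 / $117.60 = 3.40 → 4 months.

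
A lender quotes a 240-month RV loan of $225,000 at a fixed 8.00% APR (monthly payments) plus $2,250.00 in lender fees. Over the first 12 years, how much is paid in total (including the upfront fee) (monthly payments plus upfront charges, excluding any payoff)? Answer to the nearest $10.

Monthly rate = 8%/12 = 0.0066667; payment = 225,000 × 0.0066667 / (1 − (1+0.0066667)^−240) = $1,881.99.
Total outlay = 144 × $1,881.99 + $2,250.00 = $273,256.56.

$273,260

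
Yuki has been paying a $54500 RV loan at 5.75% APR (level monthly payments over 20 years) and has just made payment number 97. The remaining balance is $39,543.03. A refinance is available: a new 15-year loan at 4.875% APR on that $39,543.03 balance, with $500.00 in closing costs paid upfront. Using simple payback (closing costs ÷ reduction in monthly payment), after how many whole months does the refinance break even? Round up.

Current payment = 54,500 × 5.75%/12 / (1 − (1+0.0047917)^−240) = $382.64.
Refinanced payment = 39,543.03 × 0.0040625 / (1 − (1+0.0040625)^−180) = $310.13.
Monthly savings = $382.64 − $310.13 = $72.51.
Break-even = $500.00 / $72.51 = 6.90 → 7 months.

7 months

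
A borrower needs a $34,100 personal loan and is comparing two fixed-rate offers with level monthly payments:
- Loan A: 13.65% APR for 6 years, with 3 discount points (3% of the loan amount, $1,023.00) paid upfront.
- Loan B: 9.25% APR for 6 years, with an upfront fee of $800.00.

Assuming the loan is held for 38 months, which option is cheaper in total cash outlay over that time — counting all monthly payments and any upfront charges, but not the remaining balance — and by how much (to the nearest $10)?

Loan A: at 13.65% the monthly rate is 0.0113750, so the payment is 34,100 × 0.0113750 / (1 − 1.0113750^−72) = $696.28.
Loan B: monthly rate = 9.25%/12 = 0.0077083; payment = 34,100 × 0.0077083 / (1 − (1+0.0077083)^−72) = $618.91.
Over 38 months: Loan A costs 38 × $696.28 + $1,023.00 = $27,481.64; Loan B costs 38 × $618.91 + $800.00 = $24,318.58.
Loan B is cheaper by $27,481.64 − $24,318.58 = $3,163.06.

Loan B by $3,160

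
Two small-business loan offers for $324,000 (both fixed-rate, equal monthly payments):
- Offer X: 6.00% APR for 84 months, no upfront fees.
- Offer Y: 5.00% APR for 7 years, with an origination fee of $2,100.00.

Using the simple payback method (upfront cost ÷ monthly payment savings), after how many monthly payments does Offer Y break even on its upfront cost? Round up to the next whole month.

14 months

Offer X: monthly rate = 6%/12 = 0.0050000; payment = 324,000 × 0.0050000 / (1 − (1+0.0050000)^−84) = $4,733.17.
Offer Y: monthly rate = 5%/12 = 0.0041667; payment = 324,000 × 0.0041667 / (1 − (1+0.0041667)^−84) = $4,579.39.
Monthly savings = $4,733.17 − $4,579.39 = $153.78.
Break-even = $2,100.00 / $153.78 = 13.66 → 14 months.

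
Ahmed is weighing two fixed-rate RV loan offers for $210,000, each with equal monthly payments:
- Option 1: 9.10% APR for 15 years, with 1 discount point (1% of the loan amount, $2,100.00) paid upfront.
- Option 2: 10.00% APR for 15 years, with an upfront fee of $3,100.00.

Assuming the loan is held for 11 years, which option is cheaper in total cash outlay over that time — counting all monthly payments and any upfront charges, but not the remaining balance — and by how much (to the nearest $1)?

Option 1 by $16,074

Option 1: at 9.10% the monthly rate is 0.0075833, so the payment is 210,000 × 0.0075833 / (1 − 1.0075833^−180) = $2,142.47.
Option 2: monthly rate = 10%/12 = 0.0083333; payment = 210,000 × 0.0083333 / (1 − (1+0.0083333)^−180) = $2,256.67.
Over 132 months: Option 1 costs 132 × $2,142.47 + $2,100.00 = $284,906.04; Option 2 costs 132 × $2,256.67 + $3,100.00 = $300,980.44.
Option 1 is cheaper by $300,980.44 − $284,906.04 = $16,074.40.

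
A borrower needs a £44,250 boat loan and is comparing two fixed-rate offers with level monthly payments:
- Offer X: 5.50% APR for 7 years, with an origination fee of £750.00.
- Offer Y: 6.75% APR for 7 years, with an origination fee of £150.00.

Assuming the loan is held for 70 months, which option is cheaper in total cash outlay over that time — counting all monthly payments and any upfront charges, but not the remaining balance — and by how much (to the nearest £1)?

Offer X: monthly rate = 5.5%/12 = 0.0045833; payment = 44,250 × 0.0045833 / (1 − (1+0.0045833)^−84) = £635.87.
Offer Y: monthly rate = 6.75%/12 = 0.0056250; payment = 44,250 × 0.0056250 / (1 − (1+0.0056250)^−84) = £662.46.
Over 70 months: Offer X costs 70 × £635.87 + £750.00 = £45,260.90; Offer Y costs 70 × £662.46 + £150.00 = £46,522.20.
Offer X is cheaper by £46,522.20 − £45,260.90 = £1,261.30.

Offer X by £1,261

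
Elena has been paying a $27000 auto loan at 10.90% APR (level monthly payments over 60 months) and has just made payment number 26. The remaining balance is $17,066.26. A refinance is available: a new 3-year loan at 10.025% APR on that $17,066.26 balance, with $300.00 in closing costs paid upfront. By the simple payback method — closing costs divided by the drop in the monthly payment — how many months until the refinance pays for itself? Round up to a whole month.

Current payment = 27,000 × 10.9%/12 / (1 − (1+0.0090833)^−60) = $585.70.
Refinanced payment = 17,066.26 × 0.0083542 / (1 − (1+0.0083542)^−36) = $550.88.
Monthly savings = $585.70 − $550.88 = $34.82.
Break-even = $300.00 / $34.82 = 8.62 → 9 months.

9 months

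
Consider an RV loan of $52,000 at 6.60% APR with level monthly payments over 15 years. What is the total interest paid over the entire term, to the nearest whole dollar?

Monthly rate = 6.6%/12 = 0.0055000; payment = 52,000 × 0.0055000 / (1 − (1+0.0055000)^−180) = $455.84.
Total paid = 180 × $455.84 = $82,051.20; interest = $82,051.20 − $52,000 = $30,051.20.

$30,051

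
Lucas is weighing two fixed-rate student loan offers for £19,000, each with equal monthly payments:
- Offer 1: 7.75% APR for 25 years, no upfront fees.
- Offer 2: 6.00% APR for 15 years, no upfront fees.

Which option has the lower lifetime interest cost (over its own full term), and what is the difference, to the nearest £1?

Offer 2 by £14,194

Offer 1: at 7.75% the monthly rate is 0.0064583, so the payment is 19,000 × 0.0064583 / (1 − 1.0064583^−300) = £143.51.
Total interest on Offer 1 = 300 × £143.51 − £19,000 = £24,053.00.
Offer 2: monthly rate = 6%/12 = 0.0050000; payment = 19,000 × 0.0050000 / (1 − (1+0.0050000)^−180) = £160.33.
Total interest on Offer 2 = 180 × £160.33 − £19,000 = £9,859.40.
Offer 2 is lower by £14,193.60.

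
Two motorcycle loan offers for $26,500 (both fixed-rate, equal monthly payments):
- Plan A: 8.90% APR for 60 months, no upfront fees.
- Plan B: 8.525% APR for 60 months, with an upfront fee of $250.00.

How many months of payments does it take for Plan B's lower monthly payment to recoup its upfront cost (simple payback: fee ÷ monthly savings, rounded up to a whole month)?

Plan A: at 8.90% the monthly rate is 0.0074167, so the payment is 26,500 × 0.0074167 / (1 − 1.0074167^−60) = $548.81.
Plan B: monthly rate = 8.525%/12 = 0.0071042; payment = 26,500 × 0.0071042 / (1 − (1+0.0071042)^−60) = $544.01.
Monthly savings = $548.81 − $544.01 = $4.80.
Break-even = $250.00 / $4.80 = 52.08 → 53 months.

53 months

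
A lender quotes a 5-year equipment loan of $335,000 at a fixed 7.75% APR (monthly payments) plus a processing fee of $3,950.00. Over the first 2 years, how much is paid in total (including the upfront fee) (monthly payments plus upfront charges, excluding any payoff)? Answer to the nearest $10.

Monthly rate = 7.75%/12 = 0.0064583; payment = 335,000 × 0.0064583 / (1 − (1+0.0064583)^−60) = $6,752.58.
Total outlay = 24 × $6,752.58 + $3,950.00 = $166,011.92.

$166,010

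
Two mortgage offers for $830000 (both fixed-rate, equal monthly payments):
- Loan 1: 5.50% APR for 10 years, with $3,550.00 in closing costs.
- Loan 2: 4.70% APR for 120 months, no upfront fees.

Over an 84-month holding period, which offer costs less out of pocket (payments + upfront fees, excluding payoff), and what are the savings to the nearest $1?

Loan 2 by $30,888

Loan 1: at 5.50% the monthly rate is 0.0045833, so the payment is 830,000 × 0.0045833 / (1 − 1.0045833^−120) = $9,007.68.
Loan 2: monthly rate = 4.7%/12 = 0.0039167; payment = 830,000 × 0.0039167 / (1 − (1+0.0039167)^−120) = $8,682.23.
Over 84 months: Loan 1 costs 84 × $9,007.68 + $3,550.00 = $760,195.12; Loan 2 costs 84 × $8,682.23 = $729,307.32.
Loan 2 is cheaper by $760,195.12 − $729,307.32 = $30,887.80.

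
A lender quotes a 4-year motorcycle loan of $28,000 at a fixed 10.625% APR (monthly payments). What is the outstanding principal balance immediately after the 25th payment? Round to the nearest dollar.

With monthly rate i = 10.625%/12 = 0.0088542, the balance after k of n payments is P · [(1+i)^n − (1+i)^k] / [(1+i)^n − 1].
(1+0.0088542)^48 = 1.52673203 and (1+0.0088542)^25 = 1.24655028, so the balance is 28,000 × (1.52673203 − 1.24655028) / (1.52673203 − 1) = $14,893.89.

$14,894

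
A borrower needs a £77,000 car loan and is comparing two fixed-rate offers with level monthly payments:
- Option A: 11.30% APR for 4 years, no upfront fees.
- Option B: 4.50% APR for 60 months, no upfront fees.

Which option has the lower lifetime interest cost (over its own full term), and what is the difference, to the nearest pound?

Option B by £9,934

Option A: monthly rate = 11.3%/12 = 0.0094167; payment = 77,000 × 0.0094167 / (1 − (1+0.0094167)^−48) = £2,001.34.
Total interest on Option A = 48 × £2,001.34 − £77,000 = £19,064.32.
Option B: at 4.50% the monthly rate is 0.0037500, so the payment is 77,000 × 0.0037500 / (1 − 1.0037500^−60) = £1,435.51.
Total interest on Option B = 60 × £1,435.51 − £77,000 = £9,130.60.
Option B is lower by £9,933.72.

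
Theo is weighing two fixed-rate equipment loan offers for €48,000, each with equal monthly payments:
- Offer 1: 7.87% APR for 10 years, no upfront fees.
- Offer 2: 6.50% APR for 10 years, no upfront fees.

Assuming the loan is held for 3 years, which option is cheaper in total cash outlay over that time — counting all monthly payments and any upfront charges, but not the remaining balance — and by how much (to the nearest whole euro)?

Offer 1: monthly rate = 7.87%/12 = 0.0065583; payment = 48,000 × 0.0065583 / (1 − (1+0.0065583)^−120) = €579.08.
Offer 2: monthly rate = 6.5%/12 = 0.0054167; payment = 48,000 × 0.0054167 / (1 − (1+0.0054167)^−120) = €545.03.
Over 36 months: Offer 1 costs 36 × €579.08 = €20,846.88; Offer 2 costs 36 × €545.03 = €19,621.08.
Offer 2 is cheaper by €20,846.88 − €19,621.08 = €1,225.80.

Offer 2 by €1,226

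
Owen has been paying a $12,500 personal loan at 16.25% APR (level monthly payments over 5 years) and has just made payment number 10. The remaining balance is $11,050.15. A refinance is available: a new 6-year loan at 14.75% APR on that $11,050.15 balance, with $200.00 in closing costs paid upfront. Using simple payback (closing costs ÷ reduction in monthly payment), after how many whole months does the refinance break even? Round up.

Current payment = 12,500 × 16.25%/12 / (1 − (1+0.0135417)^−60) = $305.64.
Refinanced payment = 11,050.15 × 0.0122917 / (1 − (1+0.0122917)^−72) = $232.16.
Monthly savings = $305.64 − $232.16 = $73.48.
Break-even = $200.00 / $73.48 = 2.72 → 3 months.

3 months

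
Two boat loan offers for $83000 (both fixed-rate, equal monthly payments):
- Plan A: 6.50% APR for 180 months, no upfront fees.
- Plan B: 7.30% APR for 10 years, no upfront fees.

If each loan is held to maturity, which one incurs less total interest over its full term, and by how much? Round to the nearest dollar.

Plan B by $12,954

Plan A: monthly rate = 6.5%/12 = 0.0054167; payment = 83,000 × 0.0054167 / (1 − (1+0.0054167)^−180) = $723.02.
Total interest on Plan A = 180 × $723.02 − $83,000 = $47,143.60.
Plan B: at 7.30% the monthly rate is 0.0060833, so the payment is 83,000 × 0.0060833 / (1 − 1.0060833^−120) = $976.58.
Total interest on Plan B = 120 × $976.58 − $83,000 = $34,189.60.
Plan B is lower by $12,954.00.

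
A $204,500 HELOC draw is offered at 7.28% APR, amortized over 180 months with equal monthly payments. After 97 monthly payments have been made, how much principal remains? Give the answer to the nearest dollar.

With monthly rate i = 7.28%/12 = 0.0060667, the balance after k of n payments is P · [(1+i)^n − (1+i)^k] / [(1+i)^n − 1].
(1+0.0060667)^180 = 2.97041281 and (1+0.0060667)^97 = 1.79802500, so the balance is 204,500 × (2.97041281 − 1.79802500) / (2.97041281 − 1) = $121,676.69.

$121,677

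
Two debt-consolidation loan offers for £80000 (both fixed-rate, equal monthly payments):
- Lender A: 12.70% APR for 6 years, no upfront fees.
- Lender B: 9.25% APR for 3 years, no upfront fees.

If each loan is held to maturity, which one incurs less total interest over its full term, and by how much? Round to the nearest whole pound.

Lender B by £22,798

Lender A: at 12.70% the monthly rate is 0.0105833, so the payment is 80,000 × 0.0105833 / (1 − 1.0105833^−72) = £1,593.29.
Total interest on Lender A = 72 × £1,593.29 − £80,000 = £34,716.88.
Lender B: at 9.25% the monthly rate is 0.0077083, so the payment is 80,000 × 0.0077083 / (1 − 1.0077083^−36) = £2,553.30.
Total interest on Lender B = 36 × £2,553.30 − £80,000 = £11,918.80.
Lender B is lower by £22,798.08.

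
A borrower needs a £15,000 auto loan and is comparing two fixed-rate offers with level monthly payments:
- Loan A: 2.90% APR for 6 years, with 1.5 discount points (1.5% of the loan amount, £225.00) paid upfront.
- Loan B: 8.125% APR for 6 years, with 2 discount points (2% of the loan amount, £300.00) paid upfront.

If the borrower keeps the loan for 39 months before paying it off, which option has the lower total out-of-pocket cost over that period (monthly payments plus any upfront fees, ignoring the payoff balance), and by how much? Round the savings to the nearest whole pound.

Loan A by £1,506

Loan A: monthly rate = 2.9%/12 = 0.0024167; payment = 15,000 × 0.0024167 / (1 − (1+0.0024167)^−72) = £227.23.
Loan B: at 8.125% the monthly rate is 0.0067708, so the payment is 15,000 × 0.0067708 / (1 − 1.0067708^−72) = £263.92.
Over 39 months: Loan A costs 39 × £227.23 + £225.00 = £9,086.97; Loan B costs 39 × £263.92 + £300.00 = £10,592.88.
Loan A is cheaper by £10,592.88 − £9,086.97 = £1,505.91.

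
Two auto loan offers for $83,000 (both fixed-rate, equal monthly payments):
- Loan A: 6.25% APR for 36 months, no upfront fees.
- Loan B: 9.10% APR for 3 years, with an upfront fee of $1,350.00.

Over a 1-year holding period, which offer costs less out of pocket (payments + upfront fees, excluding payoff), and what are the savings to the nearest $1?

Loan A by $2,656

Loan A: at 6.25% the monthly rate is 0.0052083, so the payment is 83,000 × 0.0052083 / (1 − 1.0052083^−36) = $2,534.43.
Loan B: at 9.10% the monthly rate is 0.0075833, so the payment is 83,000 × 0.0075833 / (1 − 1.0075833^−36) = $2,643.24.
Over 12 months: Loan A costs 12 × $2,534.43 = $30,413.16; Loan B costs 12 × $2,643.24 + $1,350.00 = $33,068.88.
Loan A is cheaper by $33,068.88 − $30,413.16 = $2,655.72.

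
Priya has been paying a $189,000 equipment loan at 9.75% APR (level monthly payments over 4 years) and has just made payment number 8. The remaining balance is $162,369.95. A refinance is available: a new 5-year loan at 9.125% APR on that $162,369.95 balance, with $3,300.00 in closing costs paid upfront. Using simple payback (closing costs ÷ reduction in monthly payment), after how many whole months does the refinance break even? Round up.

Current payment = 189,000 × 9.75%/12 / (1 − (1+0.0081250)^−48) = $4,770.87.
Refinanced payment = 162,369.95 × 0.0076042 / (1 − (1+0.0076042)^−60) = $3,380.39.
Monthly savings = $4,770.87 − $3,380.39 = $1,390.48.
Break-even = $3,300.00 / $1,390.48 = 2.37 → 3 months.

3 months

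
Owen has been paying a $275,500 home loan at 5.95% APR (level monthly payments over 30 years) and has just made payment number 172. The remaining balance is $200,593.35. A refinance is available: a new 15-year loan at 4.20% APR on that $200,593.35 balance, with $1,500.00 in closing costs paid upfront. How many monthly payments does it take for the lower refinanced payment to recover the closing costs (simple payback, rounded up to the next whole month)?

Current payment = 275,500 × 5.95%/12 / (1 − (1+0.0049583)^−360) = $1,642.92.
Refinanced payment = 200,593.35 × 0.0035000 / (1 − (1+0.0035000)^−180) = $1,503.95.
Monthly savings = $1,642.92 − $1,503.95 = $138.97.
Break-even = $1,500.00 / $138.97 = 10.79 → 11 months.

11 months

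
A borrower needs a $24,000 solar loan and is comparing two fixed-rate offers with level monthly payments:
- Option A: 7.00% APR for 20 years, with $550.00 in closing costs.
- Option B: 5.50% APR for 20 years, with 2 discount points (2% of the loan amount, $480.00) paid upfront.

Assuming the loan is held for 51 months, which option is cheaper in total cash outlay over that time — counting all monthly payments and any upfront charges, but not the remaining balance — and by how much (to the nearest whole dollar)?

Option B by $1,140

Option A: monthly rate = 7%/12 = 0.0058333; payment = 24,000 × 0.0058333 / (1 − (1+0.0058333)^−240) = $186.07.
Option B: at 5.50% the monthly rate is 0.0045833, so the payment is 24,000 × 0.0045833 / (1 − 1.0045833^−240) = $165.09.
Over 51 months: Option A costs 51 × $186.07 + $550.00 = $10,039.57; Option B costs 51 × $165.09 + $480.00 = $8,899.59.
Option B is cheaper by $10,039.57 − $8,899.59 = $1,139.98.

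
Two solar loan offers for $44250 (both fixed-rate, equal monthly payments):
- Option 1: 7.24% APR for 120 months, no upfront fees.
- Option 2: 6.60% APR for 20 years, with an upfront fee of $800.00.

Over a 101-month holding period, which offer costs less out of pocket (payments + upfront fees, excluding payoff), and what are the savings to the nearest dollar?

Option 2 by $18,061

Option 1: monthly rate = 7.24%/12 = 0.0060333; payment = 44,250 × 0.0060333 / (1 − (1+0.0060333)^−120) = $519.27.
Option 2: monthly rate = 6.6%/12 = 0.0055000; payment = 44,250 × 0.0055000 / (1 − (1+0.0055000)^−240) = $332.53.
Over 101 months: Option 1 costs 101 × $519.27 = $52,446.27; Option 2 costs 101 × $332.53 + $800.00 = $34,385.53.
Option 2 is cheaper by $52,446.27 − $34,385.53 = $18,060.74.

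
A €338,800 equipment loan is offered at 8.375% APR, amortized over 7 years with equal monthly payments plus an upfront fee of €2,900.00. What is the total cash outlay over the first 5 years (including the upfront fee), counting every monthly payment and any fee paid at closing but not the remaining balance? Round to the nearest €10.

€323,550

Monthly rate = 8.375%/12 = 0.0069792; payment = 338,800 × 0.0069792 / (1 − (1+0.0069792)^−84) = €5,344.13.
Total outlay = 60 × €5,344.13 + €2,900.00 = €323,547.80.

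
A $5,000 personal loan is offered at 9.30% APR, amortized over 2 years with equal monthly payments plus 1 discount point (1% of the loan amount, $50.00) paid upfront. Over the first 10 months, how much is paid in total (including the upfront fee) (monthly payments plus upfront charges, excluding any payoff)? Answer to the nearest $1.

Monthly rate = 9.3%/12 = 0.0077500; payment = 5,000 × 0.0077500 / (1 − (1+0.0077500)^−24) = $229.11.
Total outlay = 10 × $229.11 + $50.00 = $2,341.10.

$2,341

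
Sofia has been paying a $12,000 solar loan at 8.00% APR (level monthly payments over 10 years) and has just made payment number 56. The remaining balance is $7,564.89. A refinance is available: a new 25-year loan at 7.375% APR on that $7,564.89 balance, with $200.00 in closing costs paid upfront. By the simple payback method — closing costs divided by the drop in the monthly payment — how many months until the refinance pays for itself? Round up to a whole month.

3 months

Current payment = 12,000 × 8%/12 / (1 − (1+0.0066667)^−120) = $145.59.
Refinanced payment = 7,564.89 × 0.0061458 / (1 − (1+0.0061458)^−300) = $55.29.
Monthly savings = $145.59 − $55.29 = $90.30.
Break-even = $200.00 / $90.30 = 2.21 → 3 months.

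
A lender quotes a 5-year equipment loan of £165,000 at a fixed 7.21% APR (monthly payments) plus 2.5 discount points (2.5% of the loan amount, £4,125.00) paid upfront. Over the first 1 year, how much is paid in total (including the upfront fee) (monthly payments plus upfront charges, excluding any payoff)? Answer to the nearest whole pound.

£43,528

At 7.21% the monthly rate is 0.0060083, so the payment is 165,000 × 0.0060083 / (1 − 1.0060083^−60) = £3,283.57.
Total outlay = 12 × £3,283.57 + £4,125.00 = £43,527.84.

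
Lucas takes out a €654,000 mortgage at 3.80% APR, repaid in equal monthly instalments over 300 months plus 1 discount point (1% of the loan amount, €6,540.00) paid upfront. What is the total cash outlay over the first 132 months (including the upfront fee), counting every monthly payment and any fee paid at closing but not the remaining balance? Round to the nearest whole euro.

Monthly rate = 3.8%/12 = 0.0031667; payment = 654,000 × 0.0031667 / (1 − (1+0.0031667)^−300) = €3,380.24.
Total outlay = 132 × €3,380.24 + €6,540.00 = €452,731.68.

€452,732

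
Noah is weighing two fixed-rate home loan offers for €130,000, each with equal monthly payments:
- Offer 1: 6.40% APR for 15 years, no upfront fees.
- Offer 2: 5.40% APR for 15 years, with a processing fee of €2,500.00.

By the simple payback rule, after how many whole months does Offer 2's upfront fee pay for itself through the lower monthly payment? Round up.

Offer 1: at 6.40% the monthly rate is 0.0053333, so the payment is 130,000 × 0.0053333 / (1 − 1.0053333^−180) = €1,125.31.
Offer 2: monthly rate = 5.4%/12 = 0.0045000; payment = 130,000 × 0.0045000 / (1 − (1+0.0045000)^−180) = €1,055.32.
Monthly savings = €1,125.31 − €1,055.32 = €69.99.
Break-even = €2,500.00 / €69.99 = 35.72 → 36 months.

36 months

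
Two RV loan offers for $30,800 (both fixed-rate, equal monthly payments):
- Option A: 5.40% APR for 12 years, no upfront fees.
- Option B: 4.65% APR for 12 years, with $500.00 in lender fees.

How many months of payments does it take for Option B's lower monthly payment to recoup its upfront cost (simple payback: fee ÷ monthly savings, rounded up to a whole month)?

44 months

Option A: monthly rate = 5.4%/12 = 0.0045000; payment = 30,800 × 0.0045000 / (1 − (1+0.0045000)^−144) = $291.09.
Option B: monthly rate = 4.65%/12 = 0.0038750; payment = 30,800 × 0.0038750 / (1 − (1+0.0038750)^−144) = $279.49.
Monthly savings = $291.09 − $279.49 = $11.60.
Break-even = $500.00 / $11.60 = 43.10 → 44 months.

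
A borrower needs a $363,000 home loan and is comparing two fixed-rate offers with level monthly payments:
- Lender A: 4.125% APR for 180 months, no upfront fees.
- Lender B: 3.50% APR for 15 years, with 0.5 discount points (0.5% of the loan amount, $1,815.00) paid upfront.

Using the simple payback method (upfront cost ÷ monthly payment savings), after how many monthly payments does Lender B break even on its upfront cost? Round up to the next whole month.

Lender A: at 4.125% the monthly rate is 0.0034375, so the payment is 363,000 × 0.0034375 / (1 − 1.0034375^−180) = $2,707.86.
Lender B: monthly rate = 3.5%/12 = 0.0029167; payment = 363,000 × 0.0029167 / (1 − (1+0.0029167)^−180) = $2,595.02.
Monthly savings = $2,707.86 − $2,595.02 = $112.84.
Break-even = $1,815.00 / $112.84 = 16.08 → 17 months.

17 months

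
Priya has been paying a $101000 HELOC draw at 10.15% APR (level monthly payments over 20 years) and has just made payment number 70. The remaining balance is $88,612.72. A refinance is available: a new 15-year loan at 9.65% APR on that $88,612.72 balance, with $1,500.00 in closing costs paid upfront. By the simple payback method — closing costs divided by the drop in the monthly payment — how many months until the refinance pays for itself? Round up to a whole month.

30 months

Current payment = 101,000 × 10.15%/12 / (1 − (1+0.0084583)^−240) = $984.73.
Refinanced payment = 88,612.72 × 0.0080417 / (1 − (1+0.0080417)^−180) = $933.35.
Monthly savings = $984.73 − $933.35 = $51.38.
Break-even = $1,500.00 / $51.38 = 29.19 → 30 months.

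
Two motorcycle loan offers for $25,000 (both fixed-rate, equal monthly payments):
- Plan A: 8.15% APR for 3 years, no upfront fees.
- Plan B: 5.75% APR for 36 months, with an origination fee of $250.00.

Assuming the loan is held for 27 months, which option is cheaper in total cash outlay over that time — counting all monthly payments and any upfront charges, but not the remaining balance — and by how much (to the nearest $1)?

Plan B by $490

Plan A: at 8.15% the monthly rate is 0.0067917, so the payment is 25,000 × 0.0067917 / (1 − 1.0067917^−36) = $785.14.
Plan B: monthly rate = 5.75%/12 = 0.0047917; payment = 25,000 × 0.0047917 / (1 − (1+0.0047917)^−36) = $757.72.
Over 27 months: Plan A costs 27 × $785.14 = $21,198.78; Plan B costs 27 × $757.72 + $250.00 = $20,708.44.
Plan B is cheaper by $21,198.78 − $20,708.44 = $490.34.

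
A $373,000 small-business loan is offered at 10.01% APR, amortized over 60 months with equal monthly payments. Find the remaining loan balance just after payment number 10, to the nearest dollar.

With monthly rate i = 10.01%/12 = 0.0083417, the balance after k of n payments is P · [(1+i)^n − (1+i)^k] / [(1+i)^n − 1].
(1+0.0083417)^60 = 1.64612499 and (1+0.0083417)^10 = 1.08661860, so the balance is 373,000 × (1.64612499 − 1.08661860) / (1.64612499 − 1) = $322,996.15.

$322,996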